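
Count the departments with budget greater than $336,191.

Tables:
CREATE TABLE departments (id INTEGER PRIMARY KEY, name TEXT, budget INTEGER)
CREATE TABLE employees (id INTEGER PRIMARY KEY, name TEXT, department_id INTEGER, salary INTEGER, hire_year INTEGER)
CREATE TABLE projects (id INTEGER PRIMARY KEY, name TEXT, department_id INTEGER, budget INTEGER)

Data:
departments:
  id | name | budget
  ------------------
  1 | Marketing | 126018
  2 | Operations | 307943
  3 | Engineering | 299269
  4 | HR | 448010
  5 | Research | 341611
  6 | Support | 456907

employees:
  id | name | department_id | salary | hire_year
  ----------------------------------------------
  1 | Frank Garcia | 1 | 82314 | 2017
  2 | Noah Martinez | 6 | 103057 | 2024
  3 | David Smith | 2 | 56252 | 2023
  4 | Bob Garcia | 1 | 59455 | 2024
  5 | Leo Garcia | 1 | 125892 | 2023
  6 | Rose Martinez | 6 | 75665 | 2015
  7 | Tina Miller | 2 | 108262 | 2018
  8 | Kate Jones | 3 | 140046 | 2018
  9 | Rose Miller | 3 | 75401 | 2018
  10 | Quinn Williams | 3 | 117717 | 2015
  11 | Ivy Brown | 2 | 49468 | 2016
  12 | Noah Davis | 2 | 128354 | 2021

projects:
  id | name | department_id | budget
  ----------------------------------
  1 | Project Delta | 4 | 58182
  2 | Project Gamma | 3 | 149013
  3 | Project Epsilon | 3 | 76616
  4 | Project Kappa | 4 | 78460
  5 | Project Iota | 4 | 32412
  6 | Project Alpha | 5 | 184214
SELECT COUNT(*) FROM departments WHERE budget > 336191

Execution result:
3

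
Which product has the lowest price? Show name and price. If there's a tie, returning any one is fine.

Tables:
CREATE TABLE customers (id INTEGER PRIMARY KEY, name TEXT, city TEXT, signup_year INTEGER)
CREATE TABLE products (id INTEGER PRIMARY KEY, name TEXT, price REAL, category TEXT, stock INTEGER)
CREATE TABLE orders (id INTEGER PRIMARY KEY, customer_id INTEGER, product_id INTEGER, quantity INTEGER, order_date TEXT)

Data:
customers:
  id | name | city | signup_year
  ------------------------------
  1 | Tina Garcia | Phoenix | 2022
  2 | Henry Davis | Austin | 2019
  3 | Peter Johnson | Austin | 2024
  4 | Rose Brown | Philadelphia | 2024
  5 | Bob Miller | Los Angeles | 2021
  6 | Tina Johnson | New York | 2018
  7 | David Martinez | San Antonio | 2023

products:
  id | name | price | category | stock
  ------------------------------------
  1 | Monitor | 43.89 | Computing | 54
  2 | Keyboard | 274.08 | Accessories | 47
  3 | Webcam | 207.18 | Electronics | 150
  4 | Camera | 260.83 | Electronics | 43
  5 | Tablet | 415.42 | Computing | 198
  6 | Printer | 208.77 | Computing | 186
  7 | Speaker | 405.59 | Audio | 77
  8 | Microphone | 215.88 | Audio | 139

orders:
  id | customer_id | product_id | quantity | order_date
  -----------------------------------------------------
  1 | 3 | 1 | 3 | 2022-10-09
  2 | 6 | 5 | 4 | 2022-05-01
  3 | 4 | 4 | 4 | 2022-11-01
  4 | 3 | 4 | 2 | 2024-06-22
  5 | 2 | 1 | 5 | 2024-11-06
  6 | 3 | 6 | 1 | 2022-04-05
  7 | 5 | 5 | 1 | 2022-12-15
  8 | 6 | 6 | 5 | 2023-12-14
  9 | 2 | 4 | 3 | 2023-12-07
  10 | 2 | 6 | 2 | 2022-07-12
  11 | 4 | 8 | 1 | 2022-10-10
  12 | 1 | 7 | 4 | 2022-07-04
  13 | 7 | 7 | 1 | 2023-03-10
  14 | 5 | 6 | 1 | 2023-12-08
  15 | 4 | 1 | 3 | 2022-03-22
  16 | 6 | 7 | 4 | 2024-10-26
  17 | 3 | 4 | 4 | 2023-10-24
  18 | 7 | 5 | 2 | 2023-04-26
SELECT name, price FROM products ORDER BY price ASC LIMIT 1

Execution result:
name | price
Monitor | 43.89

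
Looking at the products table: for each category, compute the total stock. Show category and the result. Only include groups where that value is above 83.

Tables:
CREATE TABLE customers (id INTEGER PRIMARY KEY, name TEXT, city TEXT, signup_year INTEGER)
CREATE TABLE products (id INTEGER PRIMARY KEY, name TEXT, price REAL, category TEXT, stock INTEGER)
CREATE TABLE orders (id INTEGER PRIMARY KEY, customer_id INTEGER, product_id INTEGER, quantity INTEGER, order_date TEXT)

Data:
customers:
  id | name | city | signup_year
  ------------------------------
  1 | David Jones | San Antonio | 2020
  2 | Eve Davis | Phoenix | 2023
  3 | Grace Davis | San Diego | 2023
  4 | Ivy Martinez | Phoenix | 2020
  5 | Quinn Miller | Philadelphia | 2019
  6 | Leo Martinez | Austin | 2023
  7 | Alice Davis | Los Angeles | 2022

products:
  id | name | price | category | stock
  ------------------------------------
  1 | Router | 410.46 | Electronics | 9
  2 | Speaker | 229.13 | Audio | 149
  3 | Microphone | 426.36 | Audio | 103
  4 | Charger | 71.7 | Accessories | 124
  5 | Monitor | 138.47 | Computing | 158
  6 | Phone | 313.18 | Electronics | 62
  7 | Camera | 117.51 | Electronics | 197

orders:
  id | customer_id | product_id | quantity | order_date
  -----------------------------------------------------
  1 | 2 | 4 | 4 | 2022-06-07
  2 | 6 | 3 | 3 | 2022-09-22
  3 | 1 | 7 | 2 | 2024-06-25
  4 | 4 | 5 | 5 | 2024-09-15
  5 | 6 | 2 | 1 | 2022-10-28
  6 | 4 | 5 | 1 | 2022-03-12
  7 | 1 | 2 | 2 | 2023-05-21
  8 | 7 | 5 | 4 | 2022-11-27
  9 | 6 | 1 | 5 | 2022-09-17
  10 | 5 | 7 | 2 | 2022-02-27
SELECT category, SUM(stock) AS sum_stock FROM products GROUP BY category HAVING SUM(stock) > 83

Execution result:
category | sum_stock
Accessories | 124
Audio | 252
Computing | 158
Electronics | 268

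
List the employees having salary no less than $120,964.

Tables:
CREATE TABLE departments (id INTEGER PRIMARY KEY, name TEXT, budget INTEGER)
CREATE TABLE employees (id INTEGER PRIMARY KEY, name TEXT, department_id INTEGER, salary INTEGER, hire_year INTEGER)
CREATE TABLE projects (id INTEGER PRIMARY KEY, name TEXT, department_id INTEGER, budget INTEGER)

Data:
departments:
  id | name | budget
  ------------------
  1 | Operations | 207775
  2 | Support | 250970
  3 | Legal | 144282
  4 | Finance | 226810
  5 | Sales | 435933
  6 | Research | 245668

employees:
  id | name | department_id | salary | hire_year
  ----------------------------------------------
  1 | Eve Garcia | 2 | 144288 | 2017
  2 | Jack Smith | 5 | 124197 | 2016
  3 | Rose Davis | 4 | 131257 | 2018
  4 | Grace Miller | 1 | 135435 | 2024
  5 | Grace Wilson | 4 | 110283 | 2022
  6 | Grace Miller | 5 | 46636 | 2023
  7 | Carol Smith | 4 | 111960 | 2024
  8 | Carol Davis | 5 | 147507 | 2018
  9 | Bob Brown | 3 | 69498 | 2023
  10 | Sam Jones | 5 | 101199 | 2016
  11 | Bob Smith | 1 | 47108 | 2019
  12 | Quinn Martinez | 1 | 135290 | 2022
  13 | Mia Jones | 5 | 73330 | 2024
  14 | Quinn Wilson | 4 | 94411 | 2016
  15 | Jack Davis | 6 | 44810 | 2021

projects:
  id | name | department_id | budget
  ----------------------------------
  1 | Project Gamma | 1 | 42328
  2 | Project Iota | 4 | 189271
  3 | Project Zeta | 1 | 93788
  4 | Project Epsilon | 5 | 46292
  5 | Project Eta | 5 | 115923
SELECT name, salary FROM employees WHERE salary >= 120964

Execution result:
name | salary
Eve Garcia | 144288
Jack Smith | 124197
Rose Davis | 131257
Grace Miller | 135435
Carol Davis | 147507
Quinn Martinez | 135290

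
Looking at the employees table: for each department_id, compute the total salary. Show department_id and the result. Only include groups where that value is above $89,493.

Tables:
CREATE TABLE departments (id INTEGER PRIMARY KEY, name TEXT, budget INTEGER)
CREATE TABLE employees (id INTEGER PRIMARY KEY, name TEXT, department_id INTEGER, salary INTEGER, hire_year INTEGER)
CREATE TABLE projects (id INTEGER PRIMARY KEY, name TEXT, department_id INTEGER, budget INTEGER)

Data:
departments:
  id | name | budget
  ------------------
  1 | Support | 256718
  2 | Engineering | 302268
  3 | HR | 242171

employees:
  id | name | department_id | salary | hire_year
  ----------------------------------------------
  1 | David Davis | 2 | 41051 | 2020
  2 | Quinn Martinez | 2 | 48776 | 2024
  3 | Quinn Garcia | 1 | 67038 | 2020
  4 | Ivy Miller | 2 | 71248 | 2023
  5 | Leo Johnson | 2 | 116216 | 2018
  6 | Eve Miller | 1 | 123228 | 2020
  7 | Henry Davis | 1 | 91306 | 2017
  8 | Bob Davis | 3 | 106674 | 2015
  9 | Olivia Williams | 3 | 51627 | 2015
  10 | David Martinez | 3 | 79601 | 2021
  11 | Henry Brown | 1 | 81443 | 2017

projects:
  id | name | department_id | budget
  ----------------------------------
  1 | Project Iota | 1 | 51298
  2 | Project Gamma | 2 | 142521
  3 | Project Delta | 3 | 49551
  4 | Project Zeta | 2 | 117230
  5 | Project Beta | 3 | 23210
SELECT department_id, SUM(salary) AS sum_salary FROM employees GROUP BY department_id HAVING SUM(salary) > 89493

Execution result:
department_id | sum_salary
1 | 363015
2 | 277291
3 | 237902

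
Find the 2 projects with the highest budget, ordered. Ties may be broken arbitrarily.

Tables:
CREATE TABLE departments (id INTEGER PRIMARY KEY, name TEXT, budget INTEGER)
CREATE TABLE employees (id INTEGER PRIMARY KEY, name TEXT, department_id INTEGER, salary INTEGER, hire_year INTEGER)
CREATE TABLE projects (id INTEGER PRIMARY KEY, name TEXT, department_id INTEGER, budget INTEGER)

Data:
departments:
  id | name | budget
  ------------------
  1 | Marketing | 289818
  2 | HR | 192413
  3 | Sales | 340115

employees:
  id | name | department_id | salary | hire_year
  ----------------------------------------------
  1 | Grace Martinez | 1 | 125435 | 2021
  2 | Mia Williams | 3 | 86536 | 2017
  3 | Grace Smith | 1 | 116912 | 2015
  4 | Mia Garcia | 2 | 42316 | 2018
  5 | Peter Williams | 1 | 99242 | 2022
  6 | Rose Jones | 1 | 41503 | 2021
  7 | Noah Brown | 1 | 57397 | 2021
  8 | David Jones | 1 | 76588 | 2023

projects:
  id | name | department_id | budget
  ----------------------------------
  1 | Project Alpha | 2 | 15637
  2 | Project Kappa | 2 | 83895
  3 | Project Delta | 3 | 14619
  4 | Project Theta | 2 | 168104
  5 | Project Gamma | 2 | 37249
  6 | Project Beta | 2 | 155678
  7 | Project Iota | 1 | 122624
SELECT name, budget FROM projects ORDER BY budget DESC LIMIT 2

Execution result:
name | budget
Project Theta | 168104
Project Beta | 155678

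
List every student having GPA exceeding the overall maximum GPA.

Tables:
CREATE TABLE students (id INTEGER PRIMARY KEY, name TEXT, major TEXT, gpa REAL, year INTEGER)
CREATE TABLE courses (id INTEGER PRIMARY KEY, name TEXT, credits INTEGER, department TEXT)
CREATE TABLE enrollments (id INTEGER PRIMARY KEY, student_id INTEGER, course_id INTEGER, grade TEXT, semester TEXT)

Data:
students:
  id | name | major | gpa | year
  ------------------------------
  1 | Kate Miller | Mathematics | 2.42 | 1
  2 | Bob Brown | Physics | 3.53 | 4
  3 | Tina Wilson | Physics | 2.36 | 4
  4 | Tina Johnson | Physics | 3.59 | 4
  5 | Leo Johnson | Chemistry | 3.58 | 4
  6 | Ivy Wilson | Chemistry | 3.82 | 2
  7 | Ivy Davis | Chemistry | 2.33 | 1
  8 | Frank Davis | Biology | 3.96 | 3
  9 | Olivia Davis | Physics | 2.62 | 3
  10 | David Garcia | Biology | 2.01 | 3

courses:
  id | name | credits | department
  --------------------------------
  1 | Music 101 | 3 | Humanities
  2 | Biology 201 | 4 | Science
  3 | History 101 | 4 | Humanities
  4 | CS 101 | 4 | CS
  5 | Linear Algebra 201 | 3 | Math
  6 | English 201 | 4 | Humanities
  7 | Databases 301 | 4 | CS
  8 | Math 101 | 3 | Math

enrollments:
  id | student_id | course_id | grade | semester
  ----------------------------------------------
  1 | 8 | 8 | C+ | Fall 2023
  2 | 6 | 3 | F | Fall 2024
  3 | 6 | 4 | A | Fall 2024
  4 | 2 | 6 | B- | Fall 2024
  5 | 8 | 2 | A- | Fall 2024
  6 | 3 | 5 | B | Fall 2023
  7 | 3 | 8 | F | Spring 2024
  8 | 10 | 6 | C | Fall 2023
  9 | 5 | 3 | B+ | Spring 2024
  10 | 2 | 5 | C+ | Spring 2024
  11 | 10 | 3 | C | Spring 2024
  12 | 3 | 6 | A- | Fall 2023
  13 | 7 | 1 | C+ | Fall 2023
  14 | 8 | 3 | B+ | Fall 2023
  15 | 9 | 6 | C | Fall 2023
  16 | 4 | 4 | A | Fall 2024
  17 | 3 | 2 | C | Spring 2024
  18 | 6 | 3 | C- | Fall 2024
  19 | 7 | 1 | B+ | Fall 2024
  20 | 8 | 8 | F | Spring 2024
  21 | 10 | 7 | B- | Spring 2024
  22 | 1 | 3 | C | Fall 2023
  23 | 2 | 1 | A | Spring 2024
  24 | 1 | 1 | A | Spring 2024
SELECT name, gpa FROM students WHERE gpa > (SELECT MAX(gpa) FROM students)

Execution result:
(no rows)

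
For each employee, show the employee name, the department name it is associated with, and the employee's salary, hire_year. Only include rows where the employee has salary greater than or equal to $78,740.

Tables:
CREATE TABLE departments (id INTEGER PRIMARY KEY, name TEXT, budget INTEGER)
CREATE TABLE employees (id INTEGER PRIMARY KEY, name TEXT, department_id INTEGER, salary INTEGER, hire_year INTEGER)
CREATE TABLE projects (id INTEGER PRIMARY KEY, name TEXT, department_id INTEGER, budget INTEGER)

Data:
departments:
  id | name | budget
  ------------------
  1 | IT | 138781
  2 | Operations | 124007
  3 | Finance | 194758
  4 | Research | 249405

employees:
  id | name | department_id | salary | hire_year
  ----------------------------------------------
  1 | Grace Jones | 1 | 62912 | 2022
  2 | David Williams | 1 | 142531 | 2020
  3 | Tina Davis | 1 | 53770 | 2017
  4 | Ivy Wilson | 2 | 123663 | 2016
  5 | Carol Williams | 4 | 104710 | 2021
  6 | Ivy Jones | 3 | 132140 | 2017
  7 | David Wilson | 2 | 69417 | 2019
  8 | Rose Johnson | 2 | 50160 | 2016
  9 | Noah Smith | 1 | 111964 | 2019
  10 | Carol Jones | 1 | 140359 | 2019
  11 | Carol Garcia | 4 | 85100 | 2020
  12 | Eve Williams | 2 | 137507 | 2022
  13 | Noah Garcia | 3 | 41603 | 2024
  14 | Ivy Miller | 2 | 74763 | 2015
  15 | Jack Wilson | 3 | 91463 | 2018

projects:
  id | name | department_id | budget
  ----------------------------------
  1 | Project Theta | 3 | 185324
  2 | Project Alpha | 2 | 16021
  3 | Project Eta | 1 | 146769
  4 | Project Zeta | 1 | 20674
SELECT c.name, p.name AS department, c.salary, c.hire_year FROM employees c JOIN departments p ON c.department_id = p.id WHERE c.salary >= 78740

Execution result:
name | department | salary | hire_year
David Williams | IT | 142531 | 2020
Ivy Wilson | Operations | 123663 | 2016
Carol Williams | Research | 104710 | 2021
Ivy Jones | Finance | 132140 | 2017
Noah Smith | IT | 111964 | 2019
Carol Jones | IT | 140359 | 2019
Carol Garcia | Research | 85100 | 2020
Eve Williams | Operations | 137507 | 2022
Jack Wilson | Finance | 91463 | 2018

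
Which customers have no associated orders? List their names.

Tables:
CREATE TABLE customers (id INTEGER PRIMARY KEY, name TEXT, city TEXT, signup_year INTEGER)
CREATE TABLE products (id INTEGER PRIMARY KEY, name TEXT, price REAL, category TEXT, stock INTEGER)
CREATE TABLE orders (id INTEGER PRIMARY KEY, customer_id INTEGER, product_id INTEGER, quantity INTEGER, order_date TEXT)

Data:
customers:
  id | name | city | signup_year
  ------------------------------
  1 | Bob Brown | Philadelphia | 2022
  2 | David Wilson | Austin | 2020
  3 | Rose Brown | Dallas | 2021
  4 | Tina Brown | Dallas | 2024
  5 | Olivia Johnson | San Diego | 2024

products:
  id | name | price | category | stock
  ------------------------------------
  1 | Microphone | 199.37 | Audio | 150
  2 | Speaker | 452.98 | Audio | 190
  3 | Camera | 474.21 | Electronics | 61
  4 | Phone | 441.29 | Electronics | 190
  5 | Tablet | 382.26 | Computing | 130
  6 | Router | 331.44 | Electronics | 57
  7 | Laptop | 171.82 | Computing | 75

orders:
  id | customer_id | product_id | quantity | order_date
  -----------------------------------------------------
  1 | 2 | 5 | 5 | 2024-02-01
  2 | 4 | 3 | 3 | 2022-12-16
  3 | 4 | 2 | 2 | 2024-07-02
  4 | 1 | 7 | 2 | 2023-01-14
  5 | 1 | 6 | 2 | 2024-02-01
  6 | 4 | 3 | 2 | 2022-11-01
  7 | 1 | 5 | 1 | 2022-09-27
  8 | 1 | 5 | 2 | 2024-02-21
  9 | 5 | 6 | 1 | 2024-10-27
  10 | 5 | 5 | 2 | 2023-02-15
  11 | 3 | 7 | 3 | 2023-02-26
SELECT p.name FROM customers p LEFT JOIN orders c ON c.customer_id = p.id WHERE c.id IS NULL

Execution result:
(no rows)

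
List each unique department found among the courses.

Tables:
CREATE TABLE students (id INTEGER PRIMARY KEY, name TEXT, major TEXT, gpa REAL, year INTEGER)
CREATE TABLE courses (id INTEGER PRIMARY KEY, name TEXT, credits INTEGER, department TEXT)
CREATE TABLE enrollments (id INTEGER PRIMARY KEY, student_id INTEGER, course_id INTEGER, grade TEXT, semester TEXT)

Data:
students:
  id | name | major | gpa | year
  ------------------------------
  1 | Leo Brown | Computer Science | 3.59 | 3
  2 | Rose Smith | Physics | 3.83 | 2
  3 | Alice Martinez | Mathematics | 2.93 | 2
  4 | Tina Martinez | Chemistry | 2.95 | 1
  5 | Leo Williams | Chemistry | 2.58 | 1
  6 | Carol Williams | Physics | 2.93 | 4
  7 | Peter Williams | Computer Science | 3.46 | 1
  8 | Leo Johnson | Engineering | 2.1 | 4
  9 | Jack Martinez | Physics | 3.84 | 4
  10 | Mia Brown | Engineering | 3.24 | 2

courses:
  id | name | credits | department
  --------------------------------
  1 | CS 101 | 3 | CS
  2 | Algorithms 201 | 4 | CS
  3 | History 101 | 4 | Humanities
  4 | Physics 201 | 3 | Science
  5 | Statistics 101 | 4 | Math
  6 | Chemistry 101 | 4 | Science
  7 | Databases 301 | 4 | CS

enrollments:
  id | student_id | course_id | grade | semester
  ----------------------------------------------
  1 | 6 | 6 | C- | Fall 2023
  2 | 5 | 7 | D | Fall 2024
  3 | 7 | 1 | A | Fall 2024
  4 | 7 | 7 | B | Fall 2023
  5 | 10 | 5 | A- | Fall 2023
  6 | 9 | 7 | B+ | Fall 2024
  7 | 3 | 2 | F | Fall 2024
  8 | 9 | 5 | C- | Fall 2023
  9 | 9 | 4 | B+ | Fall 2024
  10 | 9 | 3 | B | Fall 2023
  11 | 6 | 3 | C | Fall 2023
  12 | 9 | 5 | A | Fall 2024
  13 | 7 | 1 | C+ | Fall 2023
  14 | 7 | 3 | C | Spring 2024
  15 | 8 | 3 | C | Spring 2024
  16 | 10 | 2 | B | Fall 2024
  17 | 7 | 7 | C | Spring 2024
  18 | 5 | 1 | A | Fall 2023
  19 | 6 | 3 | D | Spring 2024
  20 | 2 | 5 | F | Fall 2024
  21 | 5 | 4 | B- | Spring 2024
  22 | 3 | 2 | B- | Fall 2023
SELECT DISTINCT department FROM courses

Execution result:
department
CS
Humanities
Science
Math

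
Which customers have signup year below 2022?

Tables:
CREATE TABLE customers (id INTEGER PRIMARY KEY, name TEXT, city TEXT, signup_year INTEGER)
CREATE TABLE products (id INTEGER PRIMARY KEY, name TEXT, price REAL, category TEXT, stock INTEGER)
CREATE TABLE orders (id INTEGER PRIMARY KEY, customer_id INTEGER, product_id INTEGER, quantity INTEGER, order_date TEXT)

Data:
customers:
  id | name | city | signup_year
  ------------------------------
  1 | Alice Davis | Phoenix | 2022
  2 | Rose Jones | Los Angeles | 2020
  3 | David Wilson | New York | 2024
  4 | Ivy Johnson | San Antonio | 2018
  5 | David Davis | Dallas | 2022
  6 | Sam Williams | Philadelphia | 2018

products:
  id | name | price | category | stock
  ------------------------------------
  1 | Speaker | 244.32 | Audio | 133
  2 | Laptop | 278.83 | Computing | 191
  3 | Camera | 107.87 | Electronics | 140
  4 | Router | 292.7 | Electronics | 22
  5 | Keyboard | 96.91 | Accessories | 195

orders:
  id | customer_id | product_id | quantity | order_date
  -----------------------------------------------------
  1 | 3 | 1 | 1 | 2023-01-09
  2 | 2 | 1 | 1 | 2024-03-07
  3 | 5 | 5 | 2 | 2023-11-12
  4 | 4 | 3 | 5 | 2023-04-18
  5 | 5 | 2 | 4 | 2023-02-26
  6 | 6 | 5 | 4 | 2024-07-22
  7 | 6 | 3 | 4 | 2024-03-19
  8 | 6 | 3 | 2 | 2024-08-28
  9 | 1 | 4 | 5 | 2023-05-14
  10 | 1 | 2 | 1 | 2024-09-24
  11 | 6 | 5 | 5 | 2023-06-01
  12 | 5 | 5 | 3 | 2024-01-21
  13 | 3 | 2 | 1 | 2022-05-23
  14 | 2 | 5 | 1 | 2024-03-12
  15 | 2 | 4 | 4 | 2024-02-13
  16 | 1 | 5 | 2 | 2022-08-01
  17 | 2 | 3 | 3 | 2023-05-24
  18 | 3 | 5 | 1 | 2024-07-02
SELECT name, signup_year FROM customers WHERE signup_year < 2022

Execution result:
name | signup_year
Rose Jones | 2020
Ivy Johnson | 2018
Sam Williams | 2018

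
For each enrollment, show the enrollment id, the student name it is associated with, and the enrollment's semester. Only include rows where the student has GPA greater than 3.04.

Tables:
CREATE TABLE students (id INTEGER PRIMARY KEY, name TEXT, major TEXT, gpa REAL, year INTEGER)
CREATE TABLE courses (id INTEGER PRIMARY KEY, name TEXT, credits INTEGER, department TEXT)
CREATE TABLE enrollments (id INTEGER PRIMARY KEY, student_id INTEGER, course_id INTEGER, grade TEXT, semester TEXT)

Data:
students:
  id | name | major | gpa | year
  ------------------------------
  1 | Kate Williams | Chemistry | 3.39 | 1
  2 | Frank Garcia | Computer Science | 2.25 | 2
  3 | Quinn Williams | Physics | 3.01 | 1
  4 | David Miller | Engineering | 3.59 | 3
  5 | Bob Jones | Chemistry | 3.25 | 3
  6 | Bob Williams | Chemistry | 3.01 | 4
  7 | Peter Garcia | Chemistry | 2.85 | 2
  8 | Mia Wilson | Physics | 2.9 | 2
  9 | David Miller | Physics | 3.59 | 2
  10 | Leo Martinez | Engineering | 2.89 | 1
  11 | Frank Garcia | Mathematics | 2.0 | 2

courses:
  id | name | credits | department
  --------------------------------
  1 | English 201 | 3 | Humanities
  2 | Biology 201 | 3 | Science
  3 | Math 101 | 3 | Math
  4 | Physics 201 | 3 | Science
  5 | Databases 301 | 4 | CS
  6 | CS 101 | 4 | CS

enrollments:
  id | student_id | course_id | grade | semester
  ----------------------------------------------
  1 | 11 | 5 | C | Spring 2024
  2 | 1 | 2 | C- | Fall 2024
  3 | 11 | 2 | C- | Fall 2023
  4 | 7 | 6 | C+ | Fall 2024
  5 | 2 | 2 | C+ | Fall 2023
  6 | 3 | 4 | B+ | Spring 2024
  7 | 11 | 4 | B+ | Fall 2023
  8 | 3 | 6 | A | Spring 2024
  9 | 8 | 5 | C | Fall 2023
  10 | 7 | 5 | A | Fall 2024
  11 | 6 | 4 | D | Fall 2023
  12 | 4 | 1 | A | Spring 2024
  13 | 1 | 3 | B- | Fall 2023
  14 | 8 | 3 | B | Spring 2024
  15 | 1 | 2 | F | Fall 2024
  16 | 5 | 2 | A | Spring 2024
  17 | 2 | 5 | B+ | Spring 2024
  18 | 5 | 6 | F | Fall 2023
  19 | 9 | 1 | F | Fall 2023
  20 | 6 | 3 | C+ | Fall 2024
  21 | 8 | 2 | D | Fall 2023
SELECT c.id, p.name AS student, c.semester FROM enrollments c JOIN students p ON c.student_id = p.id WHERE p.gpa > 3.04

Execution result:
id | student | semester
2 | Kate Williams | Fall 2024
12 | David Miller | Spring 2024
13 | Kate Williams | Fall 2023
15 | Kate Williams | Fall 2024
16 | Bob Jones | Spring 2024
18 | Bob Jones | Fall 2023
19 | David Miller | Fall 2023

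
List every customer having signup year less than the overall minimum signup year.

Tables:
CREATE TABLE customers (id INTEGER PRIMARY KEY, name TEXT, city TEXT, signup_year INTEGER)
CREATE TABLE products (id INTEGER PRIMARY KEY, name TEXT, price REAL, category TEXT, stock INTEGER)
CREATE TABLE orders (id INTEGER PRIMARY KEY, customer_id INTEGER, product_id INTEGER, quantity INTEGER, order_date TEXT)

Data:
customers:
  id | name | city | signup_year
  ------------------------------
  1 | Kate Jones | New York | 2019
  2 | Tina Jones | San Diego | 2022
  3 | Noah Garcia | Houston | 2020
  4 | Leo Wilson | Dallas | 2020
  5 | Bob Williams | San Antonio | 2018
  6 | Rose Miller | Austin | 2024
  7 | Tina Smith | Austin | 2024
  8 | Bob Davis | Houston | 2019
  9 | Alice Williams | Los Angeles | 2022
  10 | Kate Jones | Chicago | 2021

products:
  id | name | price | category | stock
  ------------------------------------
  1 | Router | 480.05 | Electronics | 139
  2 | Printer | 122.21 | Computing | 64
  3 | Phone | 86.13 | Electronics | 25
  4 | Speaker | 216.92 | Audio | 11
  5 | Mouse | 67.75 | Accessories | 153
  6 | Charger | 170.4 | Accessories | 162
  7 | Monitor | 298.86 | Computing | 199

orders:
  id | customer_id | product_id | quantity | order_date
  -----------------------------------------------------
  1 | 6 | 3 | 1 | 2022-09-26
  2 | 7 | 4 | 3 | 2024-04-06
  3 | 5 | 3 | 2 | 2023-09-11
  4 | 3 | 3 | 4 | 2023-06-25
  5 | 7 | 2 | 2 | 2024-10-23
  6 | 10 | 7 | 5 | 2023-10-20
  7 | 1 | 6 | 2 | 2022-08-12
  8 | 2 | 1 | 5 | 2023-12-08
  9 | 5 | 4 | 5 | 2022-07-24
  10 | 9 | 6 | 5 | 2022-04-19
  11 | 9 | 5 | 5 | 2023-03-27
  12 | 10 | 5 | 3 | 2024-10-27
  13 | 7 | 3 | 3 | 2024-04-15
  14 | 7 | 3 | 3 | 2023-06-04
SELECT name, signup_year FROM customers WHERE signup_year < (SELECT MIN(signup_year) FROM customers)

Execution result:
(no rows)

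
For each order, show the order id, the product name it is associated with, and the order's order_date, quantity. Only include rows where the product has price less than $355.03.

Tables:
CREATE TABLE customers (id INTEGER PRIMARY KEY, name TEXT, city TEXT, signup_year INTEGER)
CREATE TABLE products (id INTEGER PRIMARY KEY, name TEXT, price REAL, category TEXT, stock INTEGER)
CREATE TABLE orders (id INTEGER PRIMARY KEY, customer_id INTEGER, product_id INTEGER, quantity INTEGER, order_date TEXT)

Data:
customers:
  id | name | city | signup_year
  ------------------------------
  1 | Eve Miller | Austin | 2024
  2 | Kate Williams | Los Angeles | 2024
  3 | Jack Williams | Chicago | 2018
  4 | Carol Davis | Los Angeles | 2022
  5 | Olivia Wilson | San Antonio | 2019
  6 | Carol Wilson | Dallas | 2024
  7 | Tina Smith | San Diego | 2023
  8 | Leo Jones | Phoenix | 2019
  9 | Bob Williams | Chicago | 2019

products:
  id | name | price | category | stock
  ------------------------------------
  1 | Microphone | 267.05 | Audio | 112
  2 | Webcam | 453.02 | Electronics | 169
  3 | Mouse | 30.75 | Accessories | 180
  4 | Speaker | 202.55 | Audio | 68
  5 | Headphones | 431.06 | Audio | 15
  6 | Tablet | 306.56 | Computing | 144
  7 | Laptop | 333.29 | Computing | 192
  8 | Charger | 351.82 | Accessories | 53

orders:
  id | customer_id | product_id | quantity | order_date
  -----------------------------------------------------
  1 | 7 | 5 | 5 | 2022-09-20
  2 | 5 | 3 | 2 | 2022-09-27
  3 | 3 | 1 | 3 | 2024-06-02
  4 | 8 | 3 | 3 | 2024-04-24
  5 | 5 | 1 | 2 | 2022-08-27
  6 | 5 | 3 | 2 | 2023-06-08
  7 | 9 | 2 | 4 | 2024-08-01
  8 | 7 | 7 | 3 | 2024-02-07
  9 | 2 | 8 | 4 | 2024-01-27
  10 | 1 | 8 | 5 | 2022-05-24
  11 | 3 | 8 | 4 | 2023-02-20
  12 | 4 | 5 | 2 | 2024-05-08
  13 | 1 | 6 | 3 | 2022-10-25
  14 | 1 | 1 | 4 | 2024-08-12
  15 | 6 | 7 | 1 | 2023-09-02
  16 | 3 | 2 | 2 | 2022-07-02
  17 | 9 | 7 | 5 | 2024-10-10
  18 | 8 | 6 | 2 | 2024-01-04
SELECT c.id, p.name AS product, c.order_date, c.quantity FROM orders c JOIN products p ON c.product_id = p.id WHERE p.price < 355.03

Execution result:
id | product | order_date | quantity
2 | Mouse | 2022-09-27 | 2
3 | Microphone | 2024-06-02 | 3
4 | Mouse | 2024-04-24 | 3
5 | Microphone | 2022-08-27 | 2
6 | Mouse | 2023-06-08 | 2
8 | Laptop | 2024-02-07 | 3
9 | Charger | 2024-01-27 | 4
10 | Charger | 2022-05-24 | 5
11 | Charger | 2023-02-20 | 4
13 | Tablet | 2022-10-25 | 3
14 | Microphone | 2024-08-12 | 4
15 | Laptop | 2023-09-02 | 1
17 | Laptop | 2024-10-10 | 5
18 | Tablet | 2024-01-04 | 2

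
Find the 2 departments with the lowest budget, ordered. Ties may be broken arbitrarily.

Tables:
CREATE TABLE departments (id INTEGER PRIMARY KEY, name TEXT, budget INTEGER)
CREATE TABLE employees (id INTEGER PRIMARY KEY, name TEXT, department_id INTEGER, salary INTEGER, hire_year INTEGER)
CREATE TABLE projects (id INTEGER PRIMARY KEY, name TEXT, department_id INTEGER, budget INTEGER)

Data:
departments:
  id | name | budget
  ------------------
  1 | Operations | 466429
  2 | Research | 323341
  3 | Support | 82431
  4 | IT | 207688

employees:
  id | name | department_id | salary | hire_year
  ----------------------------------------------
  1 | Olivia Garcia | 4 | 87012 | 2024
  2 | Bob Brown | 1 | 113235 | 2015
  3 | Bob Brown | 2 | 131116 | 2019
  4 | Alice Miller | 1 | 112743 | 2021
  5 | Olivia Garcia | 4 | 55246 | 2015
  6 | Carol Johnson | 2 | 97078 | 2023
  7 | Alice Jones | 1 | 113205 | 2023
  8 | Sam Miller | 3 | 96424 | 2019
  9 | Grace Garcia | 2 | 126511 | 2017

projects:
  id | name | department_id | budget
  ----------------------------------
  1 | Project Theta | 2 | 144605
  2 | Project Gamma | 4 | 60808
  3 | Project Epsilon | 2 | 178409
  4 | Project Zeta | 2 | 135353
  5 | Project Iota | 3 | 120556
SELECT name, budget FROM departments ORDER BY budget ASC LIMIT 2

Execution result:
name | budget
Support | 82431
IT | 207688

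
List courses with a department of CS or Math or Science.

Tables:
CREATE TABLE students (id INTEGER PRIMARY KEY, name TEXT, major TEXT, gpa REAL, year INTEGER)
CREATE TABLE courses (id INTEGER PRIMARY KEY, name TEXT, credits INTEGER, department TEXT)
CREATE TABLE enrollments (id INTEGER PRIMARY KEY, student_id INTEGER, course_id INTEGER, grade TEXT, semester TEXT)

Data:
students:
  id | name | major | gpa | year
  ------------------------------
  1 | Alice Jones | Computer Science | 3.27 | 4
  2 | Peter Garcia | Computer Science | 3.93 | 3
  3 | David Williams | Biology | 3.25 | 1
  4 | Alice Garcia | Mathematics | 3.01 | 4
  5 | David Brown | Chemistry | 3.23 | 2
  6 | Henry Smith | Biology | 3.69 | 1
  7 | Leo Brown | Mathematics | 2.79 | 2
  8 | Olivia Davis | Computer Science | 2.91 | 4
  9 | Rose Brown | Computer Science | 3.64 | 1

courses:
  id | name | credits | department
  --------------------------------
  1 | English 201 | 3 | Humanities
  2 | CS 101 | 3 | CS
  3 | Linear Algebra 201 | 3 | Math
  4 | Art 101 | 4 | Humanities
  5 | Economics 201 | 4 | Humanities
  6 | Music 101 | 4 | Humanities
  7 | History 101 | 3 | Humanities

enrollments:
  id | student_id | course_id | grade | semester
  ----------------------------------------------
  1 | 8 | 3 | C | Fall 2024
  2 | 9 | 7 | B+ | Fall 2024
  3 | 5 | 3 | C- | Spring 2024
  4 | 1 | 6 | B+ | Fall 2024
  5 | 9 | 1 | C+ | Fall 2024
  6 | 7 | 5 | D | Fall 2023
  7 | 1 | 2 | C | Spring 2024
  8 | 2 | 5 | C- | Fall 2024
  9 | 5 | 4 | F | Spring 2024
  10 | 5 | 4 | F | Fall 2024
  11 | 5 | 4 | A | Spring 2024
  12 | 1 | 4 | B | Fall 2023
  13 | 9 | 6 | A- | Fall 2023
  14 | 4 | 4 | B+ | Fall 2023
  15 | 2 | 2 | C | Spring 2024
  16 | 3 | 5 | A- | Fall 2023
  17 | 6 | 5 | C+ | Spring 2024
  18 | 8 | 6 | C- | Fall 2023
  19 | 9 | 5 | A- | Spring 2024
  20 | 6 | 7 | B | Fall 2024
SELECT name, department FROM courses WHERE department IN ('CS', 'Math', 'Science')

Execution result:
name | department
CS 101 | CS
Linear Algebra 201 | Math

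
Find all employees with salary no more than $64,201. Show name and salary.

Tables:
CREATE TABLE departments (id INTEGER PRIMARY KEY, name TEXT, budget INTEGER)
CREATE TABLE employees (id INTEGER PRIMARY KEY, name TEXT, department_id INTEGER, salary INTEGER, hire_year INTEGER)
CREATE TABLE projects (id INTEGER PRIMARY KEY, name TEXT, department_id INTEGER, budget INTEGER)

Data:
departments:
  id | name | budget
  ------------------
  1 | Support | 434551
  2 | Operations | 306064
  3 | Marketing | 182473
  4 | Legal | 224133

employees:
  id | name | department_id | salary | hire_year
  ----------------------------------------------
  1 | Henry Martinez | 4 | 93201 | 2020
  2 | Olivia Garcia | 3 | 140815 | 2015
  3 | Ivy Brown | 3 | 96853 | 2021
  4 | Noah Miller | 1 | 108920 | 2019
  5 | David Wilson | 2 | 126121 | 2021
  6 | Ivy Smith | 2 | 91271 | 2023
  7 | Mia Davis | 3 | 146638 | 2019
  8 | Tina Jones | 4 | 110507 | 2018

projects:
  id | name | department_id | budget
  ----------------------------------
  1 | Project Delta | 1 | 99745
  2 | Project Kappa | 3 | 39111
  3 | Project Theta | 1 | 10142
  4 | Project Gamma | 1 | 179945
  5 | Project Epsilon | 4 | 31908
SELECT name, salary FROM employees WHERE salary <= 64201

Execution result:
(no rows)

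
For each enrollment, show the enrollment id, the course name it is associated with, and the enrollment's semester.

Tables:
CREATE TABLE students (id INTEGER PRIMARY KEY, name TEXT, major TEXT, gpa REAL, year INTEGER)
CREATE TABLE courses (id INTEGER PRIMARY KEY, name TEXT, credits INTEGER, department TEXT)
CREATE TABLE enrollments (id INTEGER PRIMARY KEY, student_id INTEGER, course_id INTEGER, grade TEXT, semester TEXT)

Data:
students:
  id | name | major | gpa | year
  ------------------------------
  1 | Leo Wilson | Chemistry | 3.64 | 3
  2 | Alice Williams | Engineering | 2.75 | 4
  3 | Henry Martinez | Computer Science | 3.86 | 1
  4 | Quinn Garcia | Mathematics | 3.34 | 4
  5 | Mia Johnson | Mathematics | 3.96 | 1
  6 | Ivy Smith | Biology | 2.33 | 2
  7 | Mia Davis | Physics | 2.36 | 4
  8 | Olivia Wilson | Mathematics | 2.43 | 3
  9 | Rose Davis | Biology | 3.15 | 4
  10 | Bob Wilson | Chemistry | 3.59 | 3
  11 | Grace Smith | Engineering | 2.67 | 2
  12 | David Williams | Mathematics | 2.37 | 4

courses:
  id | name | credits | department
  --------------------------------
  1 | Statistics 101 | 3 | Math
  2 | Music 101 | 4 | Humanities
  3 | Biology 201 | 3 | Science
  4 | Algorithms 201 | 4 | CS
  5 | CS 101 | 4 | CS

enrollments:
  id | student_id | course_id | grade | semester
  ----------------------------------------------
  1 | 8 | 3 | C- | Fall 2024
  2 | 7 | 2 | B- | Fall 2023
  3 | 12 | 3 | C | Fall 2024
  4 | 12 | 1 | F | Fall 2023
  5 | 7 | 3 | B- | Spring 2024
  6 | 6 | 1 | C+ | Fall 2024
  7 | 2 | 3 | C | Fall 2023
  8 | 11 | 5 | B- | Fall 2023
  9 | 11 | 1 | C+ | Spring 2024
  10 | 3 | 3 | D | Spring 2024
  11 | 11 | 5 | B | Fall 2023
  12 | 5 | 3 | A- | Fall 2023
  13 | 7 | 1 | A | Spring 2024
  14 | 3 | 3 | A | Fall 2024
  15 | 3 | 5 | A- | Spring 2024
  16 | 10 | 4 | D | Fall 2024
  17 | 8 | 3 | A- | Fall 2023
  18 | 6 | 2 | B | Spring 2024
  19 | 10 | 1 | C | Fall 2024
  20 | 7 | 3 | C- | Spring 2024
SELECT c.id, p.name AS course, c.semester FROM enrollments c JOIN courses p ON c.course_id = p.id

Execution result:
id | course | semester
1 | Biology 201 | Fall 2024
2 | Music 101 | Fall 2023
3 | Biology 201 | Fall 2024
4 | Statistics 101 | Fall 2023
5 | Biology 201 | Spring 2024
6 | Statistics 101 | Fall 2024
7 | Biology 201 | Fall 2023
8 | CS 101 | Fall 2023
9 | Statistics 101 | Spring 2024
10 | Biology 201 | Spring 2024
11 | CS 101 | Fall 2023
12 | Biology 201 | Fall 2023
13 | Statistics 101 | Spring 2024
14 | Biology 201 | Fall 2024
15 | CS 101 | Spring 2024
16 | Algorithms 201 | Fall 2024
17 | Biology 201 | Fall 2023
18 | Music 101 | Spring 2024
19 | Statistics 101 | Fall 2024
20 | Biology 201 | Spring 2024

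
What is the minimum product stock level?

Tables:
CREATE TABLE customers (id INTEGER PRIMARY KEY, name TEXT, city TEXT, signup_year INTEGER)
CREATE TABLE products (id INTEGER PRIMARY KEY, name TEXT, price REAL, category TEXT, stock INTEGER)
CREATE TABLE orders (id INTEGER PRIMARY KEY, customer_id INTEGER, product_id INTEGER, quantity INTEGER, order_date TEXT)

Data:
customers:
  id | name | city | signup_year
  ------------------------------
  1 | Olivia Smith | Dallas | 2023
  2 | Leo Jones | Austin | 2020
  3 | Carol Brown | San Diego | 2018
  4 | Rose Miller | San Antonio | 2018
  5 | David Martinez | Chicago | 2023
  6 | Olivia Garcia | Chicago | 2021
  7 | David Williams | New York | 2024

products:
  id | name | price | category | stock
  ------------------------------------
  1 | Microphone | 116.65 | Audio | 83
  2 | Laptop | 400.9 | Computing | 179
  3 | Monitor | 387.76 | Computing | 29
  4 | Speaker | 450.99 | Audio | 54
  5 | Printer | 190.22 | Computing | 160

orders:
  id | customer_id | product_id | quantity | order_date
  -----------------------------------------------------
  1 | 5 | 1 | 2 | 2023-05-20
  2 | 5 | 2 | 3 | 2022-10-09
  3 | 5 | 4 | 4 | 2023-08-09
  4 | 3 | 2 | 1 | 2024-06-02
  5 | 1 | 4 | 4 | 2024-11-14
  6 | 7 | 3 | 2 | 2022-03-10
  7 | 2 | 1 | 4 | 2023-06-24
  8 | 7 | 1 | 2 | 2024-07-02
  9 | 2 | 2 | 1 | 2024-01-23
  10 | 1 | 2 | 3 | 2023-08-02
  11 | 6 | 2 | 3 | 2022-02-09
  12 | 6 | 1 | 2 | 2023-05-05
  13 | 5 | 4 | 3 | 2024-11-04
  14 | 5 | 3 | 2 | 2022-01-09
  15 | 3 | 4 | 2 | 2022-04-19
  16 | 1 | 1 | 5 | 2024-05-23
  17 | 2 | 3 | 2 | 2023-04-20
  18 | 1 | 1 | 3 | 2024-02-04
SELECT MIN(stock) FROM products

Execution result:
29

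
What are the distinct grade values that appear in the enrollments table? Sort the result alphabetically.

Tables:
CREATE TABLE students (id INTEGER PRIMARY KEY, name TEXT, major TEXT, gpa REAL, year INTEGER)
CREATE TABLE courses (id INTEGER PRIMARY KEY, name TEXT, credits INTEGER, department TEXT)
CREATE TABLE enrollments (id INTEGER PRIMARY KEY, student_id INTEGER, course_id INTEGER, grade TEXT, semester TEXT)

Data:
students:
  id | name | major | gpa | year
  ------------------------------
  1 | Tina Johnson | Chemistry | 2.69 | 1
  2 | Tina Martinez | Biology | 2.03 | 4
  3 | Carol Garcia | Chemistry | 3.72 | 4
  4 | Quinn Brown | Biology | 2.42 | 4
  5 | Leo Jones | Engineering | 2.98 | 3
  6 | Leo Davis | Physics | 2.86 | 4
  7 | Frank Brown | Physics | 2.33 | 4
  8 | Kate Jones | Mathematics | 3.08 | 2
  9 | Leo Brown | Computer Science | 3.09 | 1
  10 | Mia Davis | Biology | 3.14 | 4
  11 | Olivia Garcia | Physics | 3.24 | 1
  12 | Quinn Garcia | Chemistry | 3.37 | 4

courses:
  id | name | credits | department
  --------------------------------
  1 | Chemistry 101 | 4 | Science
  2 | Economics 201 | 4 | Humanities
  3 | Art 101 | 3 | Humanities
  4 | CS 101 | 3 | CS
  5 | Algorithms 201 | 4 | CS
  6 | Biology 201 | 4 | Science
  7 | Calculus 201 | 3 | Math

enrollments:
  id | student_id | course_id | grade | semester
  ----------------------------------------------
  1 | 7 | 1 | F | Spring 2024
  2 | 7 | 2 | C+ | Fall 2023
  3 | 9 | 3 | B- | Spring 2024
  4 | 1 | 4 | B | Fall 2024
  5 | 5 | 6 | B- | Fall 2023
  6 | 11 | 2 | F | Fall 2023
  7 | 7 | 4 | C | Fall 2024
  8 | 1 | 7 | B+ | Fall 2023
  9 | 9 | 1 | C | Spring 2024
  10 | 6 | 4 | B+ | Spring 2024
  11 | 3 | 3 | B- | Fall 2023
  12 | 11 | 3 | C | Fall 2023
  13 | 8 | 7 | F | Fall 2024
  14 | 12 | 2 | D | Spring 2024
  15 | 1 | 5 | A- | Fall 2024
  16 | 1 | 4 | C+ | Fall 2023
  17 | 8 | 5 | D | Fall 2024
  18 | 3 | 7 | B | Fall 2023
SELECT DISTINCT grade FROM enrollments ORDER BY grade

Execution result:
grade
A-
B
B+
B-
C
C+
D
F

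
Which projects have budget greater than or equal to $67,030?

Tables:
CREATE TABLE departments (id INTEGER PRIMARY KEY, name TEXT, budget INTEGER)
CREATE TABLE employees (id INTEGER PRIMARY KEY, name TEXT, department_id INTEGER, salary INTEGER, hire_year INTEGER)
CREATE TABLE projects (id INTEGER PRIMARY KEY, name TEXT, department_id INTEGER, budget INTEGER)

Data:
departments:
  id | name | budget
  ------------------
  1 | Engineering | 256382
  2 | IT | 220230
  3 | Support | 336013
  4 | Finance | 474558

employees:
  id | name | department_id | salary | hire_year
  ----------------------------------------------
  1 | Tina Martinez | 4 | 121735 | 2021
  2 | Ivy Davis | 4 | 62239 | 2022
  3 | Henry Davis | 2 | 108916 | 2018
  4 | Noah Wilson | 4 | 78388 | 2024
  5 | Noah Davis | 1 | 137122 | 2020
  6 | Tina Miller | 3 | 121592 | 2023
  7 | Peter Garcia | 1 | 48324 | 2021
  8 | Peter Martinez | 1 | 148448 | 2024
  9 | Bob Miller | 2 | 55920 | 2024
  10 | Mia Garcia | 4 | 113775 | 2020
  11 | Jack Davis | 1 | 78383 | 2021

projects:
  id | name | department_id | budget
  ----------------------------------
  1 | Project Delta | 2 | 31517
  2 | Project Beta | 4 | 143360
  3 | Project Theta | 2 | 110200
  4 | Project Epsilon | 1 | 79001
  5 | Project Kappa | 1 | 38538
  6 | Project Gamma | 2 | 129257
SELECT name, budget FROM projects WHERE budget >= 67030

Execution result:
name | budget
Project Beta | 143360
Project Theta | 110200
Project Epsilon | 79001
Project Gamma | 129257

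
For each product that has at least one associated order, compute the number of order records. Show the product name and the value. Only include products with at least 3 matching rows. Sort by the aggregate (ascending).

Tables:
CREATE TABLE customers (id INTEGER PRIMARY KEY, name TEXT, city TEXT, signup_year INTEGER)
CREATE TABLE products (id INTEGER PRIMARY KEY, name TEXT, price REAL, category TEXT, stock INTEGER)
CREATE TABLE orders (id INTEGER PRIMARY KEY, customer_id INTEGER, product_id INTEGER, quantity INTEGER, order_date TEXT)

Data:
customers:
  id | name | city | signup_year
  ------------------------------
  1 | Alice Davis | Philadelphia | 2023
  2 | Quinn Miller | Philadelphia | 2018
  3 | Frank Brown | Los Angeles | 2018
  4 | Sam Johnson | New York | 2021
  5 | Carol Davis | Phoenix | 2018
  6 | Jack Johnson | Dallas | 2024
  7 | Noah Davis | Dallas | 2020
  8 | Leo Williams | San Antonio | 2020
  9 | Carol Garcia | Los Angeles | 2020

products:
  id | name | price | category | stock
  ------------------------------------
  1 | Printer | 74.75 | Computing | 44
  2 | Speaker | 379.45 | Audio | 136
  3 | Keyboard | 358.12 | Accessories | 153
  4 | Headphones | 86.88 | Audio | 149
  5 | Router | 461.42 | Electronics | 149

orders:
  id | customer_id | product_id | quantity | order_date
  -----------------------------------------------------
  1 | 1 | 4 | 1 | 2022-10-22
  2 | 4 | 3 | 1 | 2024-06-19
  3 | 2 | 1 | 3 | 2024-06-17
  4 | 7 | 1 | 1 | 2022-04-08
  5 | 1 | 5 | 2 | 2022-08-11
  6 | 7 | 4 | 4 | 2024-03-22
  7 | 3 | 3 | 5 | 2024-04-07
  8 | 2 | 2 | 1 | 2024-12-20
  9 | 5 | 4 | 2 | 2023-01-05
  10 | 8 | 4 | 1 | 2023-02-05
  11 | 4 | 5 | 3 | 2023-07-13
SELECT p.name, COUNT(*) AS n FROM orders c JOIN products p ON c.product_id = p.id GROUP BY p.id, p.name HAVING COUNT(*) >= 3 ORDER BY n ASC

Execution result:
name | n
Headphones | 4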